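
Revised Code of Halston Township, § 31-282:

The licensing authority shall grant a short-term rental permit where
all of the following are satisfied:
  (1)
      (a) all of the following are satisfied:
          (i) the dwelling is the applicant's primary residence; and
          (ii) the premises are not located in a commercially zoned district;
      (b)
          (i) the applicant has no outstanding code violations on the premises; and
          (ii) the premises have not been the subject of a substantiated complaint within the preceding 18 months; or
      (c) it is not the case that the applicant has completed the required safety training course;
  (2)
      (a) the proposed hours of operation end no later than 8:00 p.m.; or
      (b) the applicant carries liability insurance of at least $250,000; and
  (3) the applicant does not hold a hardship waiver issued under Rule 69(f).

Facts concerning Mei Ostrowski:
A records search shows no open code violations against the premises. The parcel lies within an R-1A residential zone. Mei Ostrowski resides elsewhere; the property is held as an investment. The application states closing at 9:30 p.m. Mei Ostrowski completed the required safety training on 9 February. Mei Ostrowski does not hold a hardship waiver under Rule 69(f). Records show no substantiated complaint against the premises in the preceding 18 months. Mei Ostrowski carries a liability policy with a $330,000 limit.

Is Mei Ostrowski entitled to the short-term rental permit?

(i) primary residence — fails.
(ii) not (commercially zoned) — holds.
(a) = F AND T = false.
(i) no code violations — satisfied.
(ii) no complaint in 18 mo. — holds.
(b): T AND T → true.
(c) not (safety training) — not satisfied.
So (1) is satisfied (F OR T OR F).
(a) closes by 8 p.m. — not satisfied.
(b) insurance ≥ $250,000 — holds.
So (2) is satisfied (F OR T).
(3) not (hardship waiver) — satisfied.
Overall = T AND T AND T = true.

Yes — granted.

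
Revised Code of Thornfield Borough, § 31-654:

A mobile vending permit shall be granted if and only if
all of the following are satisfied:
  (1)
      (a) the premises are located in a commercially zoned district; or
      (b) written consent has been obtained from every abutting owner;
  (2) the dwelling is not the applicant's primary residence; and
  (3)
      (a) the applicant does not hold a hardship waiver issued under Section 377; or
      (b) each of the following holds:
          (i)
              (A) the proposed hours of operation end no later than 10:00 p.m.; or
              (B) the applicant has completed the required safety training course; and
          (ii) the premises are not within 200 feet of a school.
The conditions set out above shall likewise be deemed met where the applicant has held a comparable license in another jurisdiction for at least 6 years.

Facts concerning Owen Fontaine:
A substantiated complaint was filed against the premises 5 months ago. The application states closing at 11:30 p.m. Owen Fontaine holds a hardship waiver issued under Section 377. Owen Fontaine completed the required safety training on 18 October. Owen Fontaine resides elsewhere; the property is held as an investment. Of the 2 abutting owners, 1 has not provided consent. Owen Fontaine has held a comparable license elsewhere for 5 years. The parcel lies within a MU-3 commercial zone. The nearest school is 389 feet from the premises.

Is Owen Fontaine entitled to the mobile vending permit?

(a) commercially zoned — satisfied.
(b) all abutters consent — fails.
So (1) is satisfied (T OR F).
(2) not (primary residence) — holds.
(a) not (hardship waiver) — fails.
(A) closes by 10 p.m. — fails.
(B) safety training — met.
(i) = F OR T = true.
(ii) ≥200 ft from school — satisfied.
So (b) is satisfied (T AND T).
(3) = F OR T = true.
So Overall is satisfied (T AND T AND T).
Exception (prior license ≥ 6 yr) — not satisfied.
Result: main true OR exception false → true.

Yes — granted.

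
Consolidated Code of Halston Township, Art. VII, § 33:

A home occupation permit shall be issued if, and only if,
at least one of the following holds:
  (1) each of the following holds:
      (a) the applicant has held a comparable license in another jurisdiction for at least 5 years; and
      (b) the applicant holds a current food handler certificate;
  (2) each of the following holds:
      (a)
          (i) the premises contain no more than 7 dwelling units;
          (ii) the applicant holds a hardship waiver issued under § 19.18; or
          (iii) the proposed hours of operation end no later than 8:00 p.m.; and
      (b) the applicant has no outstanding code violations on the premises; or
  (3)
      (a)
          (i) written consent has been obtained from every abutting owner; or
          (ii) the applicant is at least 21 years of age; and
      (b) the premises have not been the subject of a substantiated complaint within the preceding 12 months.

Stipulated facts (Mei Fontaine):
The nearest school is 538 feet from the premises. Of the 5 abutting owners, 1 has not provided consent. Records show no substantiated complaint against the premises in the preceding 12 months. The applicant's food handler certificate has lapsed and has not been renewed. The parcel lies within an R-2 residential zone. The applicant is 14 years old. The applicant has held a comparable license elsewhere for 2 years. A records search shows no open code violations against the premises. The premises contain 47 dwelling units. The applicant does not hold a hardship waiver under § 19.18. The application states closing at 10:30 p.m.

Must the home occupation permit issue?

No — denied.

(a) prior license ≥ 5 yr — not satisfied.
(b) food handler cert. — not satisfied.
(1): F AND F → false.
(i) ≤ 7 units — fails.
(ii) hardship waiver — not satisfied.
(iii) closes by 8 p.m. — not met.
(a) = F OR F OR F = false.
(b) no code violations — satisfied.
(2) = F AND T = false.
(i) all abutters consent — not met.
(ii) age ≥ 21 — not satisfied.
So (a) is not satisfied (F OR F).
(b) no complaint in 12 mo. — holds.
(3): F AND T → false.
Overall: F OR F OR F → false.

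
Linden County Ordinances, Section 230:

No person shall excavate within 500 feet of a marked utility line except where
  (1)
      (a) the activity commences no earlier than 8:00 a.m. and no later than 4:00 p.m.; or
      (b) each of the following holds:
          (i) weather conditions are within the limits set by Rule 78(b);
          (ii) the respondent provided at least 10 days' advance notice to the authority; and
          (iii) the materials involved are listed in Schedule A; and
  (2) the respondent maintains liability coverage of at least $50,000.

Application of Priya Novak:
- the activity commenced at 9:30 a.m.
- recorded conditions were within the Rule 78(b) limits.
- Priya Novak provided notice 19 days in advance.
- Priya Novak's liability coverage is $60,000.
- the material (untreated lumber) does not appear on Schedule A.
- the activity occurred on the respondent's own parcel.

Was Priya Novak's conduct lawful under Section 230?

Yes — lawful.

(a) start within hours — met.
(i) weather ok — satisfied.
(ii) ≥10 days' notice — holds.
(iii) Schedule A material — not met.
(b): T AND T AND F → false.
(1): T OR F → true.
(2) coverage ≥ $50,000 — met.
So Overall is satisfied (T AND T).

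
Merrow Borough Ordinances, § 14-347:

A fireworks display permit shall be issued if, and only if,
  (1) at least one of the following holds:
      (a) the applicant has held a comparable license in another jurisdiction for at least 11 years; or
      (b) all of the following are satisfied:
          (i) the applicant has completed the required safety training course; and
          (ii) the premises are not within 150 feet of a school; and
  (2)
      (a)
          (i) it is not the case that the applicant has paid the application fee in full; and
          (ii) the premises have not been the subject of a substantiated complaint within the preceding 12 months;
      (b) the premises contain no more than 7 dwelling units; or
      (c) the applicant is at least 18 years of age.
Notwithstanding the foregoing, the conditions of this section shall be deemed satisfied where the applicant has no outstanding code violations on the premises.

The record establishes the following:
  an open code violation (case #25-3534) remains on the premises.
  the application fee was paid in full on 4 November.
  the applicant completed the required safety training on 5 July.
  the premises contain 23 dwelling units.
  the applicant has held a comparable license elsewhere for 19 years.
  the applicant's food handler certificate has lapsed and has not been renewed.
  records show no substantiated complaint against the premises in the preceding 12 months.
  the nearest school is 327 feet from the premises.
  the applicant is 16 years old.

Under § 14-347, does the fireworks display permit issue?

(a) prior license ≥ 11 yr — holds.
(i) safety training — holds.
(ii) ≥150 ft from school — holds.
(b): T AND T → true.
So (1) is satisfied (T OR T).
(i) not (fee paid) — fails.
(ii) no complaint in 12 mo. — satisfied.
(a): F AND T → false.
(b) ≤ 7 units — not met.
(c) age ≥ 18 — fails.
(2) = F OR F OR F = false.
Overall: T AND F → false.
Exception (no code violations) — not satisfied.
Result: main false OR exception false → false.

No — denied.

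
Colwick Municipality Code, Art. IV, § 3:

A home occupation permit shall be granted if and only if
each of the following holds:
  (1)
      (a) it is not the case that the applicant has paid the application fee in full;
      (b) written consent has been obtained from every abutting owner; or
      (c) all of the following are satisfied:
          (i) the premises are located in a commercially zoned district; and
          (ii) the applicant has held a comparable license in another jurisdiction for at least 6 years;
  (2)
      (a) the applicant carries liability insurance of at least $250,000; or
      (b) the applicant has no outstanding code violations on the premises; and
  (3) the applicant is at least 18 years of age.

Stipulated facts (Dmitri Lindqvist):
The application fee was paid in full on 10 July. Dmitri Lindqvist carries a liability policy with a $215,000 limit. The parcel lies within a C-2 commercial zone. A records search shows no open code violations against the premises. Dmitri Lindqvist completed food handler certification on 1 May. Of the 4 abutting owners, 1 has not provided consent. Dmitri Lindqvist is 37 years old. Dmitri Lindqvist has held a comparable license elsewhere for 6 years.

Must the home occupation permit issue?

(a) not (fee paid) — not satisfied.
(b) all abutters consent — fails.
(i) commercially zoned — met.
(ii) prior license ≥ 6 yr — satisfied.
(c): T AND T → true.
(1): F OR F OR T → true.
(a) insurance ≥ $250,000 — not met.
(b) no code violations — satisfied.
So (2) is satisfied (F OR T).
(3) age ≥ 18 — satisfied.
Overall: T AND T AND T → true.

Yes — granted.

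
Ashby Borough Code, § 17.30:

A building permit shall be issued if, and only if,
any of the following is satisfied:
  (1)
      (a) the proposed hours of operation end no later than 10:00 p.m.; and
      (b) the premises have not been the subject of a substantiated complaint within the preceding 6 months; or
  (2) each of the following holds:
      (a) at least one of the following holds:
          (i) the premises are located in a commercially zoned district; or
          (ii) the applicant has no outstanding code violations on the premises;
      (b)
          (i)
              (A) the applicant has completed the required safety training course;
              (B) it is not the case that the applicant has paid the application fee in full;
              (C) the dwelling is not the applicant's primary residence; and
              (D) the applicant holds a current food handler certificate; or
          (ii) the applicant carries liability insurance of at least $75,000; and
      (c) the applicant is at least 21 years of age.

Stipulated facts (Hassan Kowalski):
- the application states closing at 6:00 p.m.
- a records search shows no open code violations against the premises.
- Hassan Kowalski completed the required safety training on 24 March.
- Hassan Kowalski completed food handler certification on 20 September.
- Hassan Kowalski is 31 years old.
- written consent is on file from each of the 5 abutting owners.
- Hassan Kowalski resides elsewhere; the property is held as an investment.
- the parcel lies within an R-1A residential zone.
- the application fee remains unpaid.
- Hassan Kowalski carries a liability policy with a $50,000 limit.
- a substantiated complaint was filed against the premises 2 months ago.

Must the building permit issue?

(a) closes by 10 p.m. — holds.
(b) no complaint in 6 mo. — not met.
(1): T AND F → false.
(i) commercially zoned — not met.
(ii) no code violations — met.
(a): F OR T → true.
(A) safety training — holds.
(B) not (fee paid) — satisfied.
(C) not (primary residence) — holds.
(D) food handler cert. — satisfied.
(i): T AND T AND T AND T → true.
(ii) insurance ≥ $75,000 — not satisfied.
(b): T OR F → true.
(c) age ≥ 21 — holds.
(2): T AND T AND T → true.
Overall = F OR T = true.

Yes — granted.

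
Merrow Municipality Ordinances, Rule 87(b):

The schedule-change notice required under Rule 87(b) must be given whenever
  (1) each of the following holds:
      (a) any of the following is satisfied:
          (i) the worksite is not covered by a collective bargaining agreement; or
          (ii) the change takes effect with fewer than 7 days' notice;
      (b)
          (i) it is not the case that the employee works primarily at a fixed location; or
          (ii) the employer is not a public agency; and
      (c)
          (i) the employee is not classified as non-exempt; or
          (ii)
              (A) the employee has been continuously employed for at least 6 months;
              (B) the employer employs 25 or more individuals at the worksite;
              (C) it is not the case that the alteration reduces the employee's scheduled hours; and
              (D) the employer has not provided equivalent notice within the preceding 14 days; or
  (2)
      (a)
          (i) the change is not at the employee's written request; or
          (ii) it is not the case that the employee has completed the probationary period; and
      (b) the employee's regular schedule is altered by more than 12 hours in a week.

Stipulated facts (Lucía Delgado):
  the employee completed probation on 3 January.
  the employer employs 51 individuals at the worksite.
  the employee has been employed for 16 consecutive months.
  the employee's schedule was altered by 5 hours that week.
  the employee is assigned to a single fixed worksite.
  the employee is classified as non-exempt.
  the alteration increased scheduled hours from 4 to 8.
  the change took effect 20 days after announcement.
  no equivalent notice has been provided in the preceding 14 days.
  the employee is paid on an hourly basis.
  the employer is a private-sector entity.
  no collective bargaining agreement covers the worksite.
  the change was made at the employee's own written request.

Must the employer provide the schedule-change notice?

Yes — required.

(i) no CBA — met.
(ii) < 7 days' notice — not met.
So (a) is satisfied (T OR F).
(i) not (fixed location) — not met.
(ii) not (public agency) — satisfied.
(b) = F OR T = true.
(i) not (non-exempt) — not satisfied.
(A) tenure ≥ 6 mo. — met.
(B) ≥ 25 at site — met.
(C) not (hours reduced) — holds.
(D) no recent notice — holds.
(ii) = T AND T AND T AND T = true.
(c) = F OR T = true.
(1): T AND T AND T → true.
(i) not employee-requested — not satisfied.
(ii) not (past probation) — fails.
So (a) is not satisfied (F OR F).
(b) schedule shift > 12h — fails.
(2) = F AND F = false.
Overall: T OR F → true.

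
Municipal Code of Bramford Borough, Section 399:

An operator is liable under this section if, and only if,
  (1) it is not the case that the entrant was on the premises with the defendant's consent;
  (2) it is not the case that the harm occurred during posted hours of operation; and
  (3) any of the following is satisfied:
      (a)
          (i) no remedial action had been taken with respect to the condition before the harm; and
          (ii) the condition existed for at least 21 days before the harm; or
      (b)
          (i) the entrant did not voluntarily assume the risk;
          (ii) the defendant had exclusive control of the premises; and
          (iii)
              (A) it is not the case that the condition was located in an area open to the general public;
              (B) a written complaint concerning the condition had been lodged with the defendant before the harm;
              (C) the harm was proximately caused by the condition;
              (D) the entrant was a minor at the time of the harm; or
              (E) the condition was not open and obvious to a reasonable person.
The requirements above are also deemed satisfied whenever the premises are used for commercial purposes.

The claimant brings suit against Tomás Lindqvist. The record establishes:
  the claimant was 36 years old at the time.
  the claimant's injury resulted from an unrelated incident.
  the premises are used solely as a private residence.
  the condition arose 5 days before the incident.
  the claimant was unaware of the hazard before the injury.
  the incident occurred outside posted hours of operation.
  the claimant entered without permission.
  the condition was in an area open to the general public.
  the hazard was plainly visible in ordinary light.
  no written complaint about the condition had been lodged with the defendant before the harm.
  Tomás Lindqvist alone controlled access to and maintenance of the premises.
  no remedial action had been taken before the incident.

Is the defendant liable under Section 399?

No — not liable.

(1) not (consent to enter) — satisfied.
(2) not (during posted hours) — holds.
(i) no remedial action — met.
(ii) condition ≥21 days old — not satisfied.
(a): T AND F → false.
(i) no assumed risk — met.
(ii) exclusive control — met.
(A) not (public area) — not met.
(B) complaint lodged — fails.
(C) proximate cause — not met.
(D) entrant a minor — not met.
(E) not open/obvious — not satisfied.
(iii): F OR F OR F OR F OR F → false.
(b) = T AND T AND F = false.
(3) = F OR F = false.
Overall = T AND T AND F = false.
Exception (commercial use) — not satisfied.
Result: main false OR exception false → false.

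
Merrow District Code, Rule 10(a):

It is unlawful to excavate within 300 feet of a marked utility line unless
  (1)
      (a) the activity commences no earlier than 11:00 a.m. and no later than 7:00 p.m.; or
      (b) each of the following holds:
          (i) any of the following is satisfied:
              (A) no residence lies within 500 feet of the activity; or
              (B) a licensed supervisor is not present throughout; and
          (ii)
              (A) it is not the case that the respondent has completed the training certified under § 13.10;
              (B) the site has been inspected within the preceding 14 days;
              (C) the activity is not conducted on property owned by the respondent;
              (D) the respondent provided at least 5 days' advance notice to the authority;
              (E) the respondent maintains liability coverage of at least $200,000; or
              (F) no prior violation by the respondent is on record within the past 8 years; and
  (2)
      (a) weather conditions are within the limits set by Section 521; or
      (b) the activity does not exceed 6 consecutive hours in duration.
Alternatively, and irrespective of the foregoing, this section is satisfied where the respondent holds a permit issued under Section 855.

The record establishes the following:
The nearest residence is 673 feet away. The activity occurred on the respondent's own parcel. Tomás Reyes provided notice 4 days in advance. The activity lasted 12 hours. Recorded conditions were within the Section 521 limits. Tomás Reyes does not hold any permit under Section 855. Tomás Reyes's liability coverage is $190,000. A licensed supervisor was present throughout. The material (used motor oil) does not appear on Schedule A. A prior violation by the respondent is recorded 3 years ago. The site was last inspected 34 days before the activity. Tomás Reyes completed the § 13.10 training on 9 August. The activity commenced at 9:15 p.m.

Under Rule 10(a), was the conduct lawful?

(a) start within hours — not satisfied.
(A) no residence in 500 ft — met.
(B) not (supervisor present) — not satisfied.
So (i) is satisfied (T OR F).
(A) not (training certified) — not met.
(B) site inspected — fails.
(C) not (own property) — fails.
(D) ≥5 days' notice — not met.
(E) coverage ≥ $200,000 — not met.
(F) no prior violation — not satisfied.
So (ii) is not satisfied (F OR F OR F OR F OR F OR F).
(b): T AND F → false.
(1) = F OR F = false.
(a) weather ok — satisfied.
(b) ≤ 6 hrs duration — not satisfied.
(2): T OR F → true.
So Overall is not satisfied (F AND T).
Exception (holds permit) — not satisfied.
Result: main false OR exception false → false.

No — unlawful.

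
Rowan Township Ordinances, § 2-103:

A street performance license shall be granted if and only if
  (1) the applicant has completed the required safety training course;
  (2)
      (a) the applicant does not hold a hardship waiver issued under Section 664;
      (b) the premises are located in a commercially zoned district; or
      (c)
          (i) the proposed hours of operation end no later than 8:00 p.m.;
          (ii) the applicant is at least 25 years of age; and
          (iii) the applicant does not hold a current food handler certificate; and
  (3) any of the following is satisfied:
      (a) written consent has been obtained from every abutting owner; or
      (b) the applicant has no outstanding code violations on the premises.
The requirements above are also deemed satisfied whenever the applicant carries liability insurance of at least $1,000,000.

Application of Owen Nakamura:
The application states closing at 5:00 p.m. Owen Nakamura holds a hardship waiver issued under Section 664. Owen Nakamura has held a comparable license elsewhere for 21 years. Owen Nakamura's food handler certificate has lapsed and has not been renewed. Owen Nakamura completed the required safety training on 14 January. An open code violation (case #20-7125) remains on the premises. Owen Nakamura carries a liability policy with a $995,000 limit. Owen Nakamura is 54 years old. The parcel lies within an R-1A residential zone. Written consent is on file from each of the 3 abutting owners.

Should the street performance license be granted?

Yes — granted.

(1) safety training — satisfied.
(a) not (hardship waiver) — not met.
(b) commercially zoned — not satisfied.
(i) closes by 8 p.m. — holds.
(ii) age ≥ 25 — holds.
(iii) not (food handler cert.) — satisfied.
So (c) is satisfied (T AND T AND T).
(2) = F OR F OR T = true.
(a) all abutters consent — met.
(b) no code violations — not satisfied.
(3): T OR F → true.
Overall = T AND T AND T = true.
Exception (insurance ≥ $1,000,000) — not satisfied.
Result: main true OR exception false → true.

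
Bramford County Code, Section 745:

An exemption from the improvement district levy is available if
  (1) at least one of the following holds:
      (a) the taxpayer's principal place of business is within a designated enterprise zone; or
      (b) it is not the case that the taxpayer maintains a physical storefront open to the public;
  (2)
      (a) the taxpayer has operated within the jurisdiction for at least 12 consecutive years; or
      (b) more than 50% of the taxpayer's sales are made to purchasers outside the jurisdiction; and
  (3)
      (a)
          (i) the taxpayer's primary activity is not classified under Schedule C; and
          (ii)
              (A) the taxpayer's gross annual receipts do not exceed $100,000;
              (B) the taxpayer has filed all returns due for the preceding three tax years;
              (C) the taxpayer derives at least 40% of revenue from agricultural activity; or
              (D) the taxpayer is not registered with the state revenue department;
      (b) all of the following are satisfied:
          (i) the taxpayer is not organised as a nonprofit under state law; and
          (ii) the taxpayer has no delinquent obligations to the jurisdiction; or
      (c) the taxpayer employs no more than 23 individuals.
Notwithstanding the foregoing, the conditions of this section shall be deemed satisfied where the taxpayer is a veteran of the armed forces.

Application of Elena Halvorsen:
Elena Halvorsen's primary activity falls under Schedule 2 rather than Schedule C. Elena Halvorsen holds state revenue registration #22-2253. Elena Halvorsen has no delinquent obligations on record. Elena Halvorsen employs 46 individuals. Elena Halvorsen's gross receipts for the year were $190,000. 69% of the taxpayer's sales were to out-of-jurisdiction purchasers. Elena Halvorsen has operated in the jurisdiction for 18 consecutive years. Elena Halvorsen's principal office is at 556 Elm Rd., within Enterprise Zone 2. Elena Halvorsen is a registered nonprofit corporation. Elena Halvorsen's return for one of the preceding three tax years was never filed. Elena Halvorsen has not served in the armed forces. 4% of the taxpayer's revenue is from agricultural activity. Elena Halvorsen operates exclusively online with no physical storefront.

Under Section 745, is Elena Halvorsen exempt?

(a) in enterprise zone — met.
(b) not (has storefront) — holds.
So (1) is satisfied (T OR T).
(a) ≥ 12 yrs in jurisdiction — met.
(b) >50% out-of-jur. sales — holds.
(2): T OR T → true.
(i) not (Schedule C activity) — met.
(A) receipts ≤ $100,000 — not satisfied.
(B) returns current — not satisfied.
(C) ≥40% agricultural — not satisfied.
(D) not (state-registered) — not satisfied.
(ii): F OR F OR F OR F → false.
(a) = T AND F = false.
(i) not (nonprofit) — not met.
(ii) no delinquency — satisfied.
(b) = F AND T = false.
(c) ≤ 23 employees — fails.
So (3) is not satisfied (F OR F OR F).
Overall = T AND T AND F = false.
Exception (veteran) — not satisfied.
Result: main false OR exception false → false.

No — not exempt.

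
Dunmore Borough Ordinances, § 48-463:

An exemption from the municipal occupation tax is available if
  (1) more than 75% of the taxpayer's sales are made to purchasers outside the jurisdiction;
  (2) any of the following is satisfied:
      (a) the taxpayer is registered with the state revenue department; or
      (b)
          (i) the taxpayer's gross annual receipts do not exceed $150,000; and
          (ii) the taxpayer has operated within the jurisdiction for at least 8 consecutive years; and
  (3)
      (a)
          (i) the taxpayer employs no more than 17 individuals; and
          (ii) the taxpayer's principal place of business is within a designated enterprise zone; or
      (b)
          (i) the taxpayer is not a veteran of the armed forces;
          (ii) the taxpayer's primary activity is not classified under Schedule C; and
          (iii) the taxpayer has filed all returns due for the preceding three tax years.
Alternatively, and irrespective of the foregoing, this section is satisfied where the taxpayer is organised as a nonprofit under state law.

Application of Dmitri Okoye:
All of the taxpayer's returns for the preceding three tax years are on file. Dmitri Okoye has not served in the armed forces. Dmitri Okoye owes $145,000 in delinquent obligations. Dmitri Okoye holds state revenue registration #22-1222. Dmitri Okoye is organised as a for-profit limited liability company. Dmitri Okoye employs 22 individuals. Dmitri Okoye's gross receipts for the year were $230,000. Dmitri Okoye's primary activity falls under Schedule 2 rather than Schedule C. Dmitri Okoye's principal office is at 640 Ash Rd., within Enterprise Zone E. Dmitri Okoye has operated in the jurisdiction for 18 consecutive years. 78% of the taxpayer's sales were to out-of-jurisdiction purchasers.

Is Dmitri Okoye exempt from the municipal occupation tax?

Yes — exempt.

(1) >75% out-of-jur. sales — holds.
(a) state-registered — satisfied.
(i) receipts ≤ $150,000 — not satisfied.
(ii) ≥ 8 yrs in jurisdiction — met.
(b): F AND T → false.
(2): T OR F → true.
(i) ≤ 17 employees — not met.
(ii) in enterprise zone — satisfied.
(a): F AND T → false.
(i) not (veteran) — satisfied.
(ii) not (Schedule C activity) — met.
(iii) returns current — holds.
(b) = T AND T AND T = true.
(3): F OR T → true.
Overall: T AND T AND T → true.
Exception (nonprofit) — not satisfied.
Result: main true OR exception false → true.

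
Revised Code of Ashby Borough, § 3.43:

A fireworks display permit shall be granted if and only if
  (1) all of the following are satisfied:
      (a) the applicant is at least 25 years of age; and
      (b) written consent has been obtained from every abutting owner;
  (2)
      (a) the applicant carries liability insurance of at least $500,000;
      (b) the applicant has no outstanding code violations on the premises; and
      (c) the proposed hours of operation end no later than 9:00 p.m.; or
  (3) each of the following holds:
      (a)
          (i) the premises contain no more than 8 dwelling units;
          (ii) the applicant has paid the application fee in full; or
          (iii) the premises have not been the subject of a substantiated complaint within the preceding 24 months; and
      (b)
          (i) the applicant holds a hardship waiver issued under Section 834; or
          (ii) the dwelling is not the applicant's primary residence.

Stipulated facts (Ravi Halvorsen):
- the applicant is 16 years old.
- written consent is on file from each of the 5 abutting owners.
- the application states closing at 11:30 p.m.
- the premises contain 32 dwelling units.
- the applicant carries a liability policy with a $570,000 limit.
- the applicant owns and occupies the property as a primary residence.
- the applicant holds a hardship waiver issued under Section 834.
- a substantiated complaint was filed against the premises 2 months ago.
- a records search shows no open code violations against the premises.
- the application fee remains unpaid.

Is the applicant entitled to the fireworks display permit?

No — denied.

(a) age ≥ 25 — fails.
(b) all abutters consent — met.
So (1) is not satisfied (F AND T).
(a) insurance ≥ $500,000 — satisfied.
(b) no code violations — met.
(c) closes by 9 p.m. — not satisfied.
So (2) is not satisfied (T AND T AND F).
(i) ≤ 8 units — fails.
(ii) fee paid — not met.
(iii) no complaint in 24 mo. — fails.
So (a) is not satisfied (F OR F OR F).
(i) hardship waiver — met.
(ii) not (primary residence) — not met.
So (b) is satisfied (T OR F).
(3) = F AND T = false.
Overall: F OR F OR F → false.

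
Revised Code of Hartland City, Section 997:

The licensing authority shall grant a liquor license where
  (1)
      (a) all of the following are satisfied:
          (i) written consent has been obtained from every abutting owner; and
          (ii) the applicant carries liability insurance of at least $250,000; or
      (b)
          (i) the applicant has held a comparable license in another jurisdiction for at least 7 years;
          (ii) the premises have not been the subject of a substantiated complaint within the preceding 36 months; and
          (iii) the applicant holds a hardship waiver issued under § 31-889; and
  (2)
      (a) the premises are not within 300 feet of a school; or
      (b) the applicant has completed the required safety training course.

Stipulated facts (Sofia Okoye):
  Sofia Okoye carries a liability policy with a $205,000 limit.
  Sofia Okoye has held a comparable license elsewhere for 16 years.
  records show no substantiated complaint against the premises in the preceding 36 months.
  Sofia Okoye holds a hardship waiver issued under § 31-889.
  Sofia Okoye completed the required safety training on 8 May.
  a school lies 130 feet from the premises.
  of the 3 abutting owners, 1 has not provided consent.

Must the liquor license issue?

Yes — granted.

(i) all abutters consent — fails.
(ii) insurance ≥ $250,000 — not satisfied.
(a) = F AND F = false.
(i) prior license ≥ 7 yr — holds.
(ii) no complaint in 36 mo. — holds.
(iii) hardship waiver — met.
(b) = T AND T AND T = true.
(1): F OR T → true.
(a) ≥300 ft from school — not met.
(b) safety training — holds.
(2): F OR T → true.
Overall: T AND T → true.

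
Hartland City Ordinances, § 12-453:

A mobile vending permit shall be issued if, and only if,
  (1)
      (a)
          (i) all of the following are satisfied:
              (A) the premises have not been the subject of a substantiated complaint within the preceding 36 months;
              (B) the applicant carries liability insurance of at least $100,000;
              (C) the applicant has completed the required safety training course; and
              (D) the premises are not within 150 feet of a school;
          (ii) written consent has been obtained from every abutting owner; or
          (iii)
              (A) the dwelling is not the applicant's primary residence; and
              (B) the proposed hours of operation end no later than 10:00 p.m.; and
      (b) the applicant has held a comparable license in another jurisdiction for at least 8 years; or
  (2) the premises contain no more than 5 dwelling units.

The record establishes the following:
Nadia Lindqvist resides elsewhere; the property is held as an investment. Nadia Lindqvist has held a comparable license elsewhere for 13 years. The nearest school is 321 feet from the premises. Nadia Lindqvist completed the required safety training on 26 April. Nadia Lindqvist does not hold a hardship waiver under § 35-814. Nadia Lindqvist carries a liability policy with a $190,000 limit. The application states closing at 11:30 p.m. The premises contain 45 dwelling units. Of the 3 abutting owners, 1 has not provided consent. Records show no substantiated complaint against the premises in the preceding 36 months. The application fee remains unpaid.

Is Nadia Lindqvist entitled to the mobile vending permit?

Yes — granted.

(A) no complaint in 36 mo. — satisfied.
(B) insurance ≥ $100,000 — met.
(C) safety training — satisfied.
(D) ≥150 ft from school — met.
So (i) is satisfied (T AND T AND T AND T).
(ii) all abutters consent — fails.
(A) not (primary residence) — met.
(B) closes by 10 p.m. — not met.
(iii): T AND F → false.
(a): T OR F OR F → true.
(b) prior license ≥ 8 yr — holds.
So (1) is satisfied (T AND T).
(2) ≤ 5 units — not satisfied.
So Overall is satisfied (T OR F).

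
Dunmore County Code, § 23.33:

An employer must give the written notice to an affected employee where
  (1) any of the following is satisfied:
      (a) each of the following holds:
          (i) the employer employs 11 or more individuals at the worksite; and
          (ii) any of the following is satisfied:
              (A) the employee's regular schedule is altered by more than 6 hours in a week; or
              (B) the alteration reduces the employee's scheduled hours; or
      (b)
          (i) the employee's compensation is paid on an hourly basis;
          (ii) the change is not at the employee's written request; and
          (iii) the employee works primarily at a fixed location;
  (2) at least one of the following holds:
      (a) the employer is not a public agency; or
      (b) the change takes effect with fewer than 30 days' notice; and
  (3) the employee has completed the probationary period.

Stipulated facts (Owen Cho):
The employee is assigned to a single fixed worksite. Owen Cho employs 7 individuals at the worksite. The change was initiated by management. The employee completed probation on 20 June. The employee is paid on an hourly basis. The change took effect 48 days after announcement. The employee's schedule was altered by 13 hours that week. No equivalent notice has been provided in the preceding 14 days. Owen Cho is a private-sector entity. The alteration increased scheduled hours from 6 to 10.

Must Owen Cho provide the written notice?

(i) ≥ 11 at site — not met.
(A) schedule shift > 6h — holds.
(B) hours reduced — not met.
So (ii) is satisfied (T OR F).
So (a) is not satisfied (F AND T).
(i) hourly-paid — met.
(ii) not employee-requested — satisfied.
(iii) fixed location — holds.
So (b) is satisfied (T AND T AND T).
So (1) is satisfied (F OR T).
(a) not (public agency) — satisfied.
(b) < 30 days' notice — not met.
(2): T OR F → true.
(3) past probation — holds.
Overall: T AND T AND T → true.

Yes — required.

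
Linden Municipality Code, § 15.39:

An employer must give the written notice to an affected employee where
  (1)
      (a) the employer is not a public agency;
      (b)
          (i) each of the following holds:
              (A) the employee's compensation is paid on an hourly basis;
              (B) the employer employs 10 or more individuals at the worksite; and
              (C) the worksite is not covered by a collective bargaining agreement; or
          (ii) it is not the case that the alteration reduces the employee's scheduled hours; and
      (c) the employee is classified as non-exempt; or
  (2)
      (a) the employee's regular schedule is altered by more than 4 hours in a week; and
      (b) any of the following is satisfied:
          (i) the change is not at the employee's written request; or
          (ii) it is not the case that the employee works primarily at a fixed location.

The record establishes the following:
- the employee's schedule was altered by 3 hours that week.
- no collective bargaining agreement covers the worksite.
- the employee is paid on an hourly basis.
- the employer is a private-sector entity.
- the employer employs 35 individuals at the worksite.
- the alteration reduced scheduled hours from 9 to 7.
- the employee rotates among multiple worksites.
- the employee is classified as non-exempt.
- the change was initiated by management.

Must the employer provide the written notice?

Yes — required.

(a) not (public agency) — met.
(A) hourly-paid — met.
(B) ≥ 10 at site — holds.
(C) no CBA — satisfied.
So (i) is satisfied (T AND T AND T).
(ii) not (hours reduced) — fails.
(b) = T OR F = true.
(c) non-exempt — met.
(1) = T AND T AND T = true.
(a) schedule shift > 4h — not satisfied.
(i) not employee-requested — satisfied.
(ii) not (fixed location) — holds.
(b): T OR T → true.
(2): F AND T → false.
Overall: T OR F → true.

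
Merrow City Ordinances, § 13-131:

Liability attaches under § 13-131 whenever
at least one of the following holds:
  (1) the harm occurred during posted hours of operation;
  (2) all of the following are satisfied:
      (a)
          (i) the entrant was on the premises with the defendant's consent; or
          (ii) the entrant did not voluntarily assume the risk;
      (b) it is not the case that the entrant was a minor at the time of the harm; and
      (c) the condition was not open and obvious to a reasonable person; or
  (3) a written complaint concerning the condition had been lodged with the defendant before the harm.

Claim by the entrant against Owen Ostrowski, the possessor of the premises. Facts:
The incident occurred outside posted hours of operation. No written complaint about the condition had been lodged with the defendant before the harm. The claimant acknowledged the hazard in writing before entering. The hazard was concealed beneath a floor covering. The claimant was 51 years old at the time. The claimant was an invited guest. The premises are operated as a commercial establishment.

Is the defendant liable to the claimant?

(1) during posted hours — not satisfied.
(i) consent to enter — holds.
(ii) no assumed risk — not met.
(a): T OR F → true.
(b) not (entrant a minor) — met.
(c) not open/obvious — holds.
So (2) is satisfied (T AND T AND T).
(3) complaint lodged — not met.
Overall: F OR T OR F → true.

Yes — liable.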